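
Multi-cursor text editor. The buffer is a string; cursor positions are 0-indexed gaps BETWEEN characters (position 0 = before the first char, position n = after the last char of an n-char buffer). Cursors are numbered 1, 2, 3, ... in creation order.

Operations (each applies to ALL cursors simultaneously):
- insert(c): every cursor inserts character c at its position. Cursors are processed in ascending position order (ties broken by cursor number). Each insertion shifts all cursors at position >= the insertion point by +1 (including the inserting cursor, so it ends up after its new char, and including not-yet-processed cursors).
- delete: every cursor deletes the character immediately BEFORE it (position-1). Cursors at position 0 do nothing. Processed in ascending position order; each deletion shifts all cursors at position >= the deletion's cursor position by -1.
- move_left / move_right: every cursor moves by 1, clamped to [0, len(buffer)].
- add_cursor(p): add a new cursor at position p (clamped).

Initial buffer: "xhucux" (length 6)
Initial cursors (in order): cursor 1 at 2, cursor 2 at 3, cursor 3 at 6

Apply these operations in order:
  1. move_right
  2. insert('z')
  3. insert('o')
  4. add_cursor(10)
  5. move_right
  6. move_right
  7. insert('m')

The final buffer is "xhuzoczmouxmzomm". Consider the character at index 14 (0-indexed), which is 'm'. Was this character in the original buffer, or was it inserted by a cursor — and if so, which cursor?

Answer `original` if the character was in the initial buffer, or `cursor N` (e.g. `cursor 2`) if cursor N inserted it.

Answer: cursor 3

Derivation:
After op 1 (move_right): buffer="xhucux" (len 6), cursors c1@3 c2@4 c3@6, authorship ......
After op 2 (insert('z')): buffer="xhuzczuxz" (len 9), cursors c1@4 c2@6 c3@9, authorship ...1.2..3
After op 3 (insert('o')): buffer="xhuzoczouxzo" (len 12), cursors c1@5 c2@8 c3@12, authorship ...11.22..33
After op 4 (add_cursor(10)): buffer="xhuzoczouxzo" (len 12), cursors c1@5 c2@8 c4@10 c3@12, authorship ...11.22..33
After op 5 (move_right): buffer="xhuzoczouxzo" (len 12), cursors c1@6 c2@9 c4@11 c3@12, authorship ...11.22..33
After op 6 (move_right): buffer="xhuzoczouxzo" (len 12), cursors c1@7 c2@10 c3@12 c4@12, authorship ...11.22..33
After op 7 (insert('m')): buffer="xhuzoczmouxmzomm" (len 16), cursors c1@8 c2@12 c3@16 c4@16, authorship ...11.212..23334
Authorship (.=original, N=cursor N): . . . 1 1 . 2 1 2 . . 2 3 3 3 4
Index 14: author = 3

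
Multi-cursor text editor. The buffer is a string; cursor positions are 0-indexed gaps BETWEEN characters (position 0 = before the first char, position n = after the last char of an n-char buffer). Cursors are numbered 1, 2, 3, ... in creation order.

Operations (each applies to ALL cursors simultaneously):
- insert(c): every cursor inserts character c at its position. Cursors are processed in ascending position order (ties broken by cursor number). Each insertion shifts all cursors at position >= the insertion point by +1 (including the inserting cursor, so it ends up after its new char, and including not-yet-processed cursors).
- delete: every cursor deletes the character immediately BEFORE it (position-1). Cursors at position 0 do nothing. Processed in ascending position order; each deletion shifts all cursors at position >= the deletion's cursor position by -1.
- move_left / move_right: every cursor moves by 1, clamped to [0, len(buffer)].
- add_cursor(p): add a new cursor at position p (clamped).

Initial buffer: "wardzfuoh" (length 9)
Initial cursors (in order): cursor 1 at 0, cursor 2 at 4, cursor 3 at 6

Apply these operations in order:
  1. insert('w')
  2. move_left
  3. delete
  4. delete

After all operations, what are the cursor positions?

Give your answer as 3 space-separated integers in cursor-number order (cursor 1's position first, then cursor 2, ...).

Answer: 0 3 4

Derivation:
After op 1 (insert('w')): buffer="wwardwzfwuoh" (len 12), cursors c1@1 c2@6 c3@9, authorship 1....2..3...
After op 2 (move_left): buffer="wwardwzfwuoh" (len 12), cursors c1@0 c2@5 c3@8, authorship 1....2..3...
After op 3 (delete): buffer="wwarwzwuoh" (len 10), cursors c1@0 c2@4 c3@6, authorship 1...2.3...
After op 4 (delete): buffer="wwawwuoh" (len 8), cursors c1@0 c2@3 c3@4, authorship 1..23...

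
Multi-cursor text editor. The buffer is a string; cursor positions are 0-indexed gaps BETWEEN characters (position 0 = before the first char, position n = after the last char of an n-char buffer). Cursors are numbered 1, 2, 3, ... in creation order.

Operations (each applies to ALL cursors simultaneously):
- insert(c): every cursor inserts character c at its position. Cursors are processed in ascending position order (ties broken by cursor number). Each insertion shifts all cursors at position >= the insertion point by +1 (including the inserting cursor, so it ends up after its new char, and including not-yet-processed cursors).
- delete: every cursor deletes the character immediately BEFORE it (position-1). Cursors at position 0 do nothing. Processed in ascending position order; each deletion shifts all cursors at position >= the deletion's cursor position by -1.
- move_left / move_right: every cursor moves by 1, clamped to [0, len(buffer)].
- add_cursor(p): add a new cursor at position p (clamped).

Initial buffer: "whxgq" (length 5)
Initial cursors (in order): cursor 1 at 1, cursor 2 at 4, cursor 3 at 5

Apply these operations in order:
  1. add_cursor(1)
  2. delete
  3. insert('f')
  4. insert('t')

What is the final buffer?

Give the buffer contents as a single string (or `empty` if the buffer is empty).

After op 1 (add_cursor(1)): buffer="whxgq" (len 5), cursors c1@1 c4@1 c2@4 c3@5, authorship .....
After op 2 (delete): buffer="hx" (len 2), cursors c1@0 c4@0 c2@2 c3@2, authorship ..
After op 3 (insert('f')): buffer="ffhxff" (len 6), cursors c1@2 c4@2 c2@6 c3@6, authorship 14..23
After op 4 (insert('t')): buffer="fftthxfftt" (len 10), cursors c1@4 c4@4 c2@10 c3@10, authorship 1414..2323

Answer: fftthxfftt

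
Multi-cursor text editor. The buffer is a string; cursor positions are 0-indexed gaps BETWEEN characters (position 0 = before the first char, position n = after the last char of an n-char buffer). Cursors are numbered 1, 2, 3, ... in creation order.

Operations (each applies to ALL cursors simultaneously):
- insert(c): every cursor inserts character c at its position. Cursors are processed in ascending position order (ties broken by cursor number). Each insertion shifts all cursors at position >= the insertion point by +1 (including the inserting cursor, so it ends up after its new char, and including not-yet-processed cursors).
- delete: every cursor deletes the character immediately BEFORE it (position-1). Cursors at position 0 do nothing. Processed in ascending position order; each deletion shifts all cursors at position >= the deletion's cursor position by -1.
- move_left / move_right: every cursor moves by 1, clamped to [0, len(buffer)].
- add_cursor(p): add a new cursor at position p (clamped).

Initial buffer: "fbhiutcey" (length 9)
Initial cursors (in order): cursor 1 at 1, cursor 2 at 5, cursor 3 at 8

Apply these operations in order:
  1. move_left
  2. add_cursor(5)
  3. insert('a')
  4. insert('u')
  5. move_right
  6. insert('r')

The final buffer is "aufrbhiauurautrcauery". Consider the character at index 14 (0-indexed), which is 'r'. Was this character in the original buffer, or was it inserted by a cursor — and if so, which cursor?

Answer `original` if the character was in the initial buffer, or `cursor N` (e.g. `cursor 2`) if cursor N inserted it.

Answer: cursor 4

Derivation:
After op 1 (move_left): buffer="fbhiutcey" (len 9), cursors c1@0 c2@4 c3@7, authorship .........
After op 2 (add_cursor(5)): buffer="fbhiutcey" (len 9), cursors c1@0 c2@4 c4@5 c3@7, authorship .........
After op 3 (insert('a')): buffer="afbhiauatcaey" (len 13), cursors c1@1 c2@6 c4@8 c3@11, authorship 1....2.4..3..
After op 4 (insert('u')): buffer="aufbhiauuautcauey" (len 17), cursors c1@2 c2@8 c4@11 c3@15, authorship 11....22.44..33..
After op 5 (move_right): buffer="aufbhiauuautcauey" (len 17), cursors c1@3 c2@9 c4@12 c3@16, authorship 11....22.44..33..
After op 6 (insert('r')): buffer="aufrbhiauurautrcauery" (len 21), cursors c1@4 c2@11 c4@15 c3@20, authorship 11.1...22.244.4.33.3.
Authorship (.=original, N=cursor N): 1 1 . 1 . . . 2 2 . 2 4 4 . 4 . 3 3 . 3 .
Index 14: author = 4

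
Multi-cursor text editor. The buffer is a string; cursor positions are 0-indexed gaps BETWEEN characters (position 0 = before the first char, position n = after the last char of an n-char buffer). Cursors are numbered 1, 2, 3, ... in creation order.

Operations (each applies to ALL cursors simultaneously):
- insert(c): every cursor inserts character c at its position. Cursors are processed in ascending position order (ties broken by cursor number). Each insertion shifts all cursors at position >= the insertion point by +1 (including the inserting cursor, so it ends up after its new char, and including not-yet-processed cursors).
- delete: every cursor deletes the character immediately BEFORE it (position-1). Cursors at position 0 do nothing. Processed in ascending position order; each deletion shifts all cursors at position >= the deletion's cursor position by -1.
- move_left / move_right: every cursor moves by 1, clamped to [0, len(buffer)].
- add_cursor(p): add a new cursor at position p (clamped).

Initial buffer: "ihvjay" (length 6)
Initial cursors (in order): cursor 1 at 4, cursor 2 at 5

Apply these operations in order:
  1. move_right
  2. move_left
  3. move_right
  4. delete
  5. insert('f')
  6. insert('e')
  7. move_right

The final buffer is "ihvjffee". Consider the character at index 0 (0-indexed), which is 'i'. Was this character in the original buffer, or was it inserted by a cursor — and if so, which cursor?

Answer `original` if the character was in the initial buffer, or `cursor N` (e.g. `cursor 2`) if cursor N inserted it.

Answer: original

Derivation:
After op 1 (move_right): buffer="ihvjay" (len 6), cursors c1@5 c2@6, authorship ......
After op 2 (move_left): buffer="ihvjay" (len 6), cursors c1@4 c2@5, authorship ......
After op 3 (move_right): buffer="ihvjay" (len 6), cursors c1@5 c2@6, authorship ......
After op 4 (delete): buffer="ihvj" (len 4), cursors c1@4 c2@4, authorship ....
After op 5 (insert('f')): buffer="ihvjff" (len 6), cursors c1@6 c2@6, authorship ....12
After op 6 (insert('e')): buffer="ihvjffee" (len 8), cursors c1@8 c2@8, authorship ....1212
After op 7 (move_right): buffer="ihvjffee" (len 8), cursors c1@8 c2@8, authorship ....1212
Authorship (.=original, N=cursor N): . . . . 1 2 1 2
Index 0: author = original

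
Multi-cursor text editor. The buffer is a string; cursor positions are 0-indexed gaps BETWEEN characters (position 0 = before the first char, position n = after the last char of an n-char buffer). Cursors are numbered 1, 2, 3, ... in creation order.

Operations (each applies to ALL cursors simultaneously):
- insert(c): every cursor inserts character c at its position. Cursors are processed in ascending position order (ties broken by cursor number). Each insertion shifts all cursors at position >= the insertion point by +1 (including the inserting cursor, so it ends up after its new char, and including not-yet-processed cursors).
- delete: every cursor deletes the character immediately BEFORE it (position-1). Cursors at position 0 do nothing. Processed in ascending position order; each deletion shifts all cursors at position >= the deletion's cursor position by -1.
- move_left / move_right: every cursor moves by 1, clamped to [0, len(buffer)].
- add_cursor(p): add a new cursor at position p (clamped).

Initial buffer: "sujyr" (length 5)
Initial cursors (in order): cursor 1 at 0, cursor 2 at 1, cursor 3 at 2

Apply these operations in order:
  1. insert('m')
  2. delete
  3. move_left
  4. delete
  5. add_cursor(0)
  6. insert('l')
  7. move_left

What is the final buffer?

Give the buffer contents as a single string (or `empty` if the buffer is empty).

After op 1 (insert('m')): buffer="msmumjyr" (len 8), cursors c1@1 c2@3 c3@5, authorship 1.2.3...
After op 2 (delete): buffer="sujyr" (len 5), cursors c1@0 c2@1 c3@2, authorship .....
After op 3 (move_left): buffer="sujyr" (len 5), cursors c1@0 c2@0 c3@1, authorship .....
After op 4 (delete): buffer="ujyr" (len 4), cursors c1@0 c2@0 c3@0, authorship ....
After op 5 (add_cursor(0)): buffer="ujyr" (len 4), cursors c1@0 c2@0 c3@0 c4@0, authorship ....
After op 6 (insert('l')): buffer="llllujyr" (len 8), cursors c1@4 c2@4 c3@4 c4@4, authorship 1234....
After op 7 (move_left): buffer="llllujyr" (len 8), cursors c1@3 c2@3 c3@3 c4@3, authorship 1234....

Answer: llllujyr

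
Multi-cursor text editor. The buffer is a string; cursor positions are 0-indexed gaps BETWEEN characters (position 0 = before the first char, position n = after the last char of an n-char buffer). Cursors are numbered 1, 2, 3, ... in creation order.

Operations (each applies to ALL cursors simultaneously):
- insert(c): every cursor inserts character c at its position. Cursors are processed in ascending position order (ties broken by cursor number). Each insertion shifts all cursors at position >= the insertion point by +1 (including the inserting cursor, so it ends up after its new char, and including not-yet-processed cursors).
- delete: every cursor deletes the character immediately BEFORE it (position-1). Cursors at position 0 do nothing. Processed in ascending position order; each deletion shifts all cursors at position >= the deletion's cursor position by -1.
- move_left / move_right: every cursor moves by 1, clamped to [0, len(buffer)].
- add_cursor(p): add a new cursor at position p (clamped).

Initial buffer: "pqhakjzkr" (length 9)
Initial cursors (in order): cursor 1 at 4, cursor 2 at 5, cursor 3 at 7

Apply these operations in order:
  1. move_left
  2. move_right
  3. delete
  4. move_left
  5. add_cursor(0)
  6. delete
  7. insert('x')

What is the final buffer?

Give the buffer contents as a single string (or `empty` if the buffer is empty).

After op 1 (move_left): buffer="pqhakjzkr" (len 9), cursors c1@3 c2@4 c3@6, authorship .........
After op 2 (move_right): buffer="pqhakjzkr" (len 9), cursors c1@4 c2@5 c3@7, authorship .........
After op 3 (delete): buffer="pqhjkr" (len 6), cursors c1@3 c2@3 c3@4, authorship ......
After op 4 (move_left): buffer="pqhjkr" (len 6), cursors c1@2 c2@2 c3@3, authorship ......
After op 5 (add_cursor(0)): buffer="pqhjkr" (len 6), cursors c4@0 c1@2 c2@2 c3@3, authorship ......
After op 6 (delete): buffer="jkr" (len 3), cursors c1@0 c2@0 c3@0 c4@0, authorship ...
After op 7 (insert('x')): buffer="xxxxjkr" (len 7), cursors c1@4 c2@4 c3@4 c4@4, authorship 1234...

Answer: xxxxjkr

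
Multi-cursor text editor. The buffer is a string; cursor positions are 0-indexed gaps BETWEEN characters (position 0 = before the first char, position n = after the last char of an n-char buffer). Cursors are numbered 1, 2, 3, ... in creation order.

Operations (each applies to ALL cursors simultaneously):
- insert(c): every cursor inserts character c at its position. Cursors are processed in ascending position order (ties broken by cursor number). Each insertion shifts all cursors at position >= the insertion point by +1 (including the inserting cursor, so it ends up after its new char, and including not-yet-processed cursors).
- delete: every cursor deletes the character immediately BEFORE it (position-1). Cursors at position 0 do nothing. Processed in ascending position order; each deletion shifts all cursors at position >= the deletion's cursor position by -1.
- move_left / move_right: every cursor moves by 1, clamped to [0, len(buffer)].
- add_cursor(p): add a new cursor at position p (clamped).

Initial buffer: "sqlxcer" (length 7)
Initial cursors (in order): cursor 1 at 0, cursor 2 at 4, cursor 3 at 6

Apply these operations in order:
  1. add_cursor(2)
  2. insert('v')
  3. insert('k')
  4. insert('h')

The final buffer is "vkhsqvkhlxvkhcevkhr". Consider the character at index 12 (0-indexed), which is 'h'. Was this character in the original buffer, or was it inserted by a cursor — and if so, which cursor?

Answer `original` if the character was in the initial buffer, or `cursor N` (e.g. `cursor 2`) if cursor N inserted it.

Answer: cursor 2

Derivation:
After op 1 (add_cursor(2)): buffer="sqlxcer" (len 7), cursors c1@0 c4@2 c2@4 c3@6, authorship .......
After op 2 (insert('v')): buffer="vsqvlxvcevr" (len 11), cursors c1@1 c4@4 c2@7 c3@10, authorship 1..4..2..3.
After op 3 (insert('k')): buffer="vksqvklxvkcevkr" (len 15), cursors c1@2 c4@6 c2@10 c3@14, authorship 11..44..22..33.
After op 4 (insert('h')): buffer="vkhsqvkhlxvkhcevkhr" (len 19), cursors c1@3 c4@8 c2@13 c3@18, authorship 111..444..222..333.
Authorship (.=original, N=cursor N): 1 1 1 . . 4 4 4 . . 2 2 2 . . 3 3 3 .
Index 12: author = 2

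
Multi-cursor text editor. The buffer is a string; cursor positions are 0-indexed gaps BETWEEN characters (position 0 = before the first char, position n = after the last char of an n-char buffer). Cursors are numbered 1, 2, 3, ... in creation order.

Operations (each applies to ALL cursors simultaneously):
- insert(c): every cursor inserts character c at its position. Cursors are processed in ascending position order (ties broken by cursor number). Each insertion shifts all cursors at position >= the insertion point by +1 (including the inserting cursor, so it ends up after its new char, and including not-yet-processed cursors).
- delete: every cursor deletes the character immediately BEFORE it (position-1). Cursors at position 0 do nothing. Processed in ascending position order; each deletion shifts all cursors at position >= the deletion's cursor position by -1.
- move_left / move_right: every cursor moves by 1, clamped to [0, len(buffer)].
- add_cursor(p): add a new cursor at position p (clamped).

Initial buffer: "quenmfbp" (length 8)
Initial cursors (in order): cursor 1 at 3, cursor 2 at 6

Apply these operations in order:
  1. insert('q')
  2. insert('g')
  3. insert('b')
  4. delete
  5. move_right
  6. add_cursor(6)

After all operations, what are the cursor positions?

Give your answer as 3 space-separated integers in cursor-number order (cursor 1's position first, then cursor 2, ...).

After op 1 (insert('q')): buffer="queqnmfqbp" (len 10), cursors c1@4 c2@8, authorship ...1...2..
After op 2 (insert('g')): buffer="queqgnmfqgbp" (len 12), cursors c1@5 c2@10, authorship ...11...22..
After op 3 (insert('b')): buffer="queqgbnmfqgbbp" (len 14), cursors c1@6 c2@12, authorship ...111...222..
After op 4 (delete): buffer="queqgnmfqgbp" (len 12), cursors c1@5 c2@10, authorship ...11...22..
After op 5 (move_right): buffer="queqgnmfqgbp" (len 12), cursors c1@6 c2@11, authorship ...11...22..
After op 6 (add_cursor(6)): buffer="queqgnmfqgbp" (len 12), cursors c1@6 c3@6 c2@11, authorship ...11...22..

Answer: 6 11 6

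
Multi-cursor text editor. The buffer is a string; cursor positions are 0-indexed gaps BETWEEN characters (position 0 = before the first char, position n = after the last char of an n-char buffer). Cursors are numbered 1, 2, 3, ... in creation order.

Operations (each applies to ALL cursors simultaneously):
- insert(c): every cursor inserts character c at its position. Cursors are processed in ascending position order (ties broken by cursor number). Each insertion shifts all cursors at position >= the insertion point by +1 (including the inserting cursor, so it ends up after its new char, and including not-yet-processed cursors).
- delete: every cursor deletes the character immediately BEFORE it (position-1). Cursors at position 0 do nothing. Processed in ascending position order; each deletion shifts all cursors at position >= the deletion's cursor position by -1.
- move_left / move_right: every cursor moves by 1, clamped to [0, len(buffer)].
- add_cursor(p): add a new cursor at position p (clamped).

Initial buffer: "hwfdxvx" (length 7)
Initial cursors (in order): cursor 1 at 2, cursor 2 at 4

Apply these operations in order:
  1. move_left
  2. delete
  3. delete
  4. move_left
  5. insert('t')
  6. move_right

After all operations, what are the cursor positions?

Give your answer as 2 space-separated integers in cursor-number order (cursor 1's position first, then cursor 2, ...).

Answer: 3 3

Derivation:
After op 1 (move_left): buffer="hwfdxvx" (len 7), cursors c1@1 c2@3, authorship .......
After op 2 (delete): buffer="wdxvx" (len 5), cursors c1@0 c2@1, authorship .....
After op 3 (delete): buffer="dxvx" (len 4), cursors c1@0 c2@0, authorship ....
After op 4 (move_left): buffer="dxvx" (len 4), cursors c1@0 c2@0, authorship ....
After op 5 (insert('t')): buffer="ttdxvx" (len 6), cursors c1@2 c2@2, authorship 12....
After op 6 (move_right): buffer="ttdxvx" (len 6), cursors c1@3 c2@3, authorship 12....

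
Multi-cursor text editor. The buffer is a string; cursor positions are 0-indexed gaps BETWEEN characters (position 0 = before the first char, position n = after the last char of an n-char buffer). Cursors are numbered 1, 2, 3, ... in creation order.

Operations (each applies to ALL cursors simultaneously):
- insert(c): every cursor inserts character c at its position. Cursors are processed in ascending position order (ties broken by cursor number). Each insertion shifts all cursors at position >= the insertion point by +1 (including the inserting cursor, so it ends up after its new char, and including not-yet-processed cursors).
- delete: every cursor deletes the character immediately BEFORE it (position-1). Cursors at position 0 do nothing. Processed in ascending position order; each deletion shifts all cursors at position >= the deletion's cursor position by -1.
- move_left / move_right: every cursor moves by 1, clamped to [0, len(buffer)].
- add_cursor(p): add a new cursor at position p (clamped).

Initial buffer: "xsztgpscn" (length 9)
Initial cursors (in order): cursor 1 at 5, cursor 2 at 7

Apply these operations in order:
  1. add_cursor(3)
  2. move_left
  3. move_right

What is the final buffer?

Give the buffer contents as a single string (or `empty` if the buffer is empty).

After op 1 (add_cursor(3)): buffer="xsztgpscn" (len 9), cursors c3@3 c1@5 c2@7, authorship .........
After op 2 (move_left): buffer="xsztgpscn" (len 9), cursors c3@2 c1@4 c2@6, authorship .........
After op 3 (move_right): buffer="xsztgpscn" (len 9), cursors c3@3 c1@5 c2@7, authorship .........

Answer: xsztgpscn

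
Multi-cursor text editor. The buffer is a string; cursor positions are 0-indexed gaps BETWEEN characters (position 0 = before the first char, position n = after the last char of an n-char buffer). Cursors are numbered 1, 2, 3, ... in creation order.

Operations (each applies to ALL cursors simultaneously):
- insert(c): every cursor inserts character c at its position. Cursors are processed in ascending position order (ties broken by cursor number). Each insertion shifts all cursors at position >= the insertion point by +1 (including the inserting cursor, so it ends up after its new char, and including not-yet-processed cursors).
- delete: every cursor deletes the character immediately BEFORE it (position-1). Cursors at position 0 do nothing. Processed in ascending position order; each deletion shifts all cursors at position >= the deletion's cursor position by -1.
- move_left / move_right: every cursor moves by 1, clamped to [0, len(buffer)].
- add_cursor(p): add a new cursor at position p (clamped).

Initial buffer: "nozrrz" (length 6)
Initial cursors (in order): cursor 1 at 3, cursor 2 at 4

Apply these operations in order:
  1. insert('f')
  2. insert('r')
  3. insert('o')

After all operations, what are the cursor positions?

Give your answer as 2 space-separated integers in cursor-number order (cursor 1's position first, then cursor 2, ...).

Answer: 6 10

Derivation:
After op 1 (insert('f')): buffer="nozfrfrz" (len 8), cursors c1@4 c2@6, authorship ...1.2..
After op 2 (insert('r')): buffer="nozfrrfrrz" (len 10), cursors c1@5 c2@8, authorship ...11.22..
After op 3 (insert('o')): buffer="nozfrorfrorz" (len 12), cursors c1@6 c2@10, authorship ...111.222..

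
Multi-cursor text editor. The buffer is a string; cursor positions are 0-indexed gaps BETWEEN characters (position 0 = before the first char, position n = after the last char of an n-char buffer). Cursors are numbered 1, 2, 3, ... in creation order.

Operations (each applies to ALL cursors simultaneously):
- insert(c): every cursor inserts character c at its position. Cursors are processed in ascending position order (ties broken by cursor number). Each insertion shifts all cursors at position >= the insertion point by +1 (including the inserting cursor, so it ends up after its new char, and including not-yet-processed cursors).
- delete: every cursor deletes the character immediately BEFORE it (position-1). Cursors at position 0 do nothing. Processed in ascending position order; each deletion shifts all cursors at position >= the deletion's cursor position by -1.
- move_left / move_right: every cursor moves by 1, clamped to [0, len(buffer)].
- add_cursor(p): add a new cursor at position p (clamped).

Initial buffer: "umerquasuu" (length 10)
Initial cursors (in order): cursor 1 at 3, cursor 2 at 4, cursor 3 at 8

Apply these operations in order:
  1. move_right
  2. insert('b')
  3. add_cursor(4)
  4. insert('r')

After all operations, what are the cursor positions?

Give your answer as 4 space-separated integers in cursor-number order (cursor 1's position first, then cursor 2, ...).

After op 1 (move_right): buffer="umerquasuu" (len 10), cursors c1@4 c2@5 c3@9, authorship ..........
After op 2 (insert('b')): buffer="umerbqbuasubu" (len 13), cursors c1@5 c2@7 c3@12, authorship ....1.2....3.
After op 3 (add_cursor(4)): buffer="umerbqbuasubu" (len 13), cursors c4@4 c1@5 c2@7 c3@12, authorship ....1.2....3.
After op 4 (insert('r')): buffer="umerrbrqbruasubru" (len 17), cursors c4@5 c1@7 c2@10 c3@16, authorship ....411.22....33.

Answer: 7 10 16 5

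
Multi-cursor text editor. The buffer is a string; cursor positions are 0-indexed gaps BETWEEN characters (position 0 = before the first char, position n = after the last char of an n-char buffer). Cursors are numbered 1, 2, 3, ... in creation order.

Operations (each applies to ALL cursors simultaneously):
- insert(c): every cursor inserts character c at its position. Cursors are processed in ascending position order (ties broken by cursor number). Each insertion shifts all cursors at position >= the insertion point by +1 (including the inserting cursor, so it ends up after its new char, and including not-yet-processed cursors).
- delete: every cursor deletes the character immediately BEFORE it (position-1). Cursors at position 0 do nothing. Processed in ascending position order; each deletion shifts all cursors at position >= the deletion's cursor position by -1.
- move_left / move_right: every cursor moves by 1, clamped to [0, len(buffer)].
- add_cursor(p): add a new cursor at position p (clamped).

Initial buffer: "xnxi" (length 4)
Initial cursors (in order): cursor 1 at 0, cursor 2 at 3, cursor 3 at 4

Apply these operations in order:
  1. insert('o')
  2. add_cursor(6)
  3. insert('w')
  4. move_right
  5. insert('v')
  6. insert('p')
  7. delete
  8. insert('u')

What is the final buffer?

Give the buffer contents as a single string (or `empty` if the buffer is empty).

After op 1 (insert('o')): buffer="oxnxoio" (len 7), cursors c1@1 c2@5 c3@7, authorship 1...2.3
After op 2 (add_cursor(6)): buffer="oxnxoio" (len 7), cursors c1@1 c2@5 c4@6 c3@7, authorship 1...2.3
After op 3 (insert('w')): buffer="owxnxowiwow" (len 11), cursors c1@2 c2@7 c4@9 c3@11, authorship 11...22.433
After op 4 (move_right): buffer="owxnxowiwow" (len 11), cursors c1@3 c2@8 c4@10 c3@11, authorship 11...22.433
After op 5 (insert('v')): buffer="owxvnxowivwovwv" (len 15), cursors c1@4 c2@10 c4@13 c3@15, authorship 11.1..22.243433
After op 6 (insert('p')): buffer="owxvpnxowivpwovpwvp" (len 19), cursors c1@5 c2@12 c4@16 c3@19, authorship 11.11..22.224344333
After op 7 (delete): buffer="owxvnxowivwovwv" (len 15), cursors c1@4 c2@10 c4@13 c3@15, authorship 11.1..22.243433
After op 8 (insert('u')): buffer="owxvunxowivuwovuwvu" (len 19), cursors c1@5 c2@12 c4@16 c3@19, authorship 11.11..22.224344333

Answer: owxvunxowivuwovuwvu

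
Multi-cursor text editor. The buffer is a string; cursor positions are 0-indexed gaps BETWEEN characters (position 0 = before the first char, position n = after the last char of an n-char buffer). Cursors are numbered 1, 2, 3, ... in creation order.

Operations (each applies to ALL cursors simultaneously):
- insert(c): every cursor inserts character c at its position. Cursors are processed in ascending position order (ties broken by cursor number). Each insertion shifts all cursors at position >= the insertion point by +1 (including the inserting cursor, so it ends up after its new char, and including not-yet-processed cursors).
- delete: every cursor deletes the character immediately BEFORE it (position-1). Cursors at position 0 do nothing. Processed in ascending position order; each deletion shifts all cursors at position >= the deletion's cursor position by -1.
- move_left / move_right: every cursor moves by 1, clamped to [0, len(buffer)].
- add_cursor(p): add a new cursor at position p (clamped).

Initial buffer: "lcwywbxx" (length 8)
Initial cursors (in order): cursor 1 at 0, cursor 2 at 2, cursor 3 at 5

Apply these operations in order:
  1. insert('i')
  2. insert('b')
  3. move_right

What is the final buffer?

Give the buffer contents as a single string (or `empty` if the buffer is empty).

After op 1 (insert('i')): buffer="ilciwywibxx" (len 11), cursors c1@1 c2@4 c3@8, authorship 1..2...3...
After op 2 (insert('b')): buffer="iblcibwywibbxx" (len 14), cursors c1@2 c2@6 c3@11, authorship 11..22...33...
After op 3 (move_right): buffer="iblcibwywibbxx" (len 14), cursors c1@3 c2@7 c3@12, authorship 11..22...33...

Answer: iblcibwywibbxx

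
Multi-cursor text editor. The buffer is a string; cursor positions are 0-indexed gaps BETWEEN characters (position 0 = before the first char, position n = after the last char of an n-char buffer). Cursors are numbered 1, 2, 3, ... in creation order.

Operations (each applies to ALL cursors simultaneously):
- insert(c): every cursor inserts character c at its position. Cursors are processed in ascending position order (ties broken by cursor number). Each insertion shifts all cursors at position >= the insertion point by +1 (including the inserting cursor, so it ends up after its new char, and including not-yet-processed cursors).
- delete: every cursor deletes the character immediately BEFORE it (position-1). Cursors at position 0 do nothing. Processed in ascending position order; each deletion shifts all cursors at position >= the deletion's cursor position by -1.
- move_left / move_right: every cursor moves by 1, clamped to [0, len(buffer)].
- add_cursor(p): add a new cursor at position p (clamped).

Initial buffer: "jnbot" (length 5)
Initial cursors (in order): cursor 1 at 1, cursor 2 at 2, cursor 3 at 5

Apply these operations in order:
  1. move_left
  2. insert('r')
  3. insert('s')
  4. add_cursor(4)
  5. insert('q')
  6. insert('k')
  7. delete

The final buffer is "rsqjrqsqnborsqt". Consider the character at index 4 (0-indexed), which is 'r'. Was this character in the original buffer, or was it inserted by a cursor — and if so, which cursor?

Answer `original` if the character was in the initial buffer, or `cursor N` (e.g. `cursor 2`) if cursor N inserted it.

After op 1 (move_left): buffer="jnbot" (len 5), cursors c1@0 c2@1 c3@4, authorship .....
After op 2 (insert('r')): buffer="rjrnbort" (len 8), cursors c1@1 c2@3 c3@7, authorship 1.2...3.
After op 3 (insert('s')): buffer="rsjrsnborst" (len 11), cursors c1@2 c2@5 c3@10, authorship 11.22...33.
After op 4 (add_cursor(4)): buffer="rsjrsnborst" (len 11), cursors c1@2 c4@4 c2@5 c3@10, authorship 11.22...33.
After op 5 (insert('q')): buffer="rsqjrqsqnborsqt" (len 15), cursors c1@3 c4@6 c2@8 c3@14, authorship 111.2422...333.
After op 6 (insert('k')): buffer="rsqkjrqksqknborsqkt" (len 19), cursors c1@4 c4@8 c2@11 c3@18, authorship 1111.244222...3333.
After op 7 (delete): buffer="rsqjrqsqnborsqt" (len 15), cursors c1@3 c4@6 c2@8 c3@14, authorship 111.2422...333.
Authorship (.=original, N=cursor N): 1 1 1 . 2 4 2 2 . . . 3 3 3 .
Index 4: author = 2

Answer: cursor 2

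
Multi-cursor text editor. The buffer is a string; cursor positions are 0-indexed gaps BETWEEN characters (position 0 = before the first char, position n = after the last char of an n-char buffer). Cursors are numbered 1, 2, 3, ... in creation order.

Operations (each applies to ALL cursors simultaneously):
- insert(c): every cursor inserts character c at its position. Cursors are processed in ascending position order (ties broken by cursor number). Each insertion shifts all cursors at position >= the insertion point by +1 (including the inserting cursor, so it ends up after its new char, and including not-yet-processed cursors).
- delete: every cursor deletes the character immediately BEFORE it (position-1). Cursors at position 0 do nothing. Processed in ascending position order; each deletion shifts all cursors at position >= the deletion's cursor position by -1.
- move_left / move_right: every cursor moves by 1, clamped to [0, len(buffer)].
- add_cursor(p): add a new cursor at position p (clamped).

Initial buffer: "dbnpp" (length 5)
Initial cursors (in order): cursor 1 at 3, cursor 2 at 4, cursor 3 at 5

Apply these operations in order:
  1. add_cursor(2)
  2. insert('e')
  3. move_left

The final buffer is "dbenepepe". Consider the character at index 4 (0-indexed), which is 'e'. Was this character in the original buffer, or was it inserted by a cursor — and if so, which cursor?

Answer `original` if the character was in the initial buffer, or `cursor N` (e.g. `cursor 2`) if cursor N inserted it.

After op 1 (add_cursor(2)): buffer="dbnpp" (len 5), cursors c4@2 c1@3 c2@4 c3@5, authorship .....
After op 2 (insert('e')): buffer="dbenepepe" (len 9), cursors c4@3 c1@5 c2@7 c3@9, authorship ..4.1.2.3
After op 3 (move_left): buffer="dbenepepe" (len 9), cursors c4@2 c1@4 c2@6 c3@8, authorship ..4.1.2.3
Authorship (.=original, N=cursor N): . . 4 . 1 . 2 . 3
Index 4: author = 1

Answer: cursor 1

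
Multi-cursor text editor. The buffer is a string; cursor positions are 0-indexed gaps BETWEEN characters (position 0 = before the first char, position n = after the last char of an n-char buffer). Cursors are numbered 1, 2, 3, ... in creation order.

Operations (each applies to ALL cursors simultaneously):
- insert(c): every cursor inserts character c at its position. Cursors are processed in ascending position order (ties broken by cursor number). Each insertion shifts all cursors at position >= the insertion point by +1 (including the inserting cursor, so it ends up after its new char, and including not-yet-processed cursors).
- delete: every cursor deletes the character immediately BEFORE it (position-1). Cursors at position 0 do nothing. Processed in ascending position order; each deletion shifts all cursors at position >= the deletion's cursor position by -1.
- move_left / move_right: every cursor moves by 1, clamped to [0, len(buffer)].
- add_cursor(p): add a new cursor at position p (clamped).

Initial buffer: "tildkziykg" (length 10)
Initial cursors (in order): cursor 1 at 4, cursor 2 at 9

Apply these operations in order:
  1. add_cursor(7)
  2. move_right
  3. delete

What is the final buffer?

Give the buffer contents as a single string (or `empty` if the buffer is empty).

Answer: tildzik

Derivation:
After op 1 (add_cursor(7)): buffer="tildkziykg" (len 10), cursors c1@4 c3@7 c2@9, authorship ..........
After op 2 (move_right): buffer="tildkziykg" (len 10), cursors c1@5 c3@8 c2@10, authorship ..........
After op 3 (delete): buffer="tildzik" (len 7), cursors c1@4 c3@6 c2@7, authorship .......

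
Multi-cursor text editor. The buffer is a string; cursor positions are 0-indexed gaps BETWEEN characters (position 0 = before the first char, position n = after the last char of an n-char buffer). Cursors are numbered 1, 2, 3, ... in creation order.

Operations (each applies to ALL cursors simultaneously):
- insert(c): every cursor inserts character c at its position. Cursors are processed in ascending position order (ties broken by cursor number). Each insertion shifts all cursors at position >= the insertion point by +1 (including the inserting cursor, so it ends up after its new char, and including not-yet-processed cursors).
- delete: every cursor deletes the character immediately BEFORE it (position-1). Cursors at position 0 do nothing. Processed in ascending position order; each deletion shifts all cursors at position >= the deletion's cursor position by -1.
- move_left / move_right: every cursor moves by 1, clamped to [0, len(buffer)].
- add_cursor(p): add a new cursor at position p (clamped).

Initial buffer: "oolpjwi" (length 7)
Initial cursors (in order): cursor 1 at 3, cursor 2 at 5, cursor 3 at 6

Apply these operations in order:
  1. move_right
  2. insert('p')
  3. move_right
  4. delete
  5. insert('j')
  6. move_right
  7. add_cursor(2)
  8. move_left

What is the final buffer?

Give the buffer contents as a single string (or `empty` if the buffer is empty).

After op 1 (move_right): buffer="oolpjwi" (len 7), cursors c1@4 c2@6 c3@7, authorship .......
After op 2 (insert('p')): buffer="oolppjwpip" (len 10), cursors c1@5 c2@8 c3@10, authorship ....1..2.3
After op 3 (move_right): buffer="oolppjwpip" (len 10), cursors c1@6 c2@9 c3@10, authorship ....1..2.3
After op 4 (delete): buffer="oolppwp" (len 7), cursors c1@5 c2@7 c3@7, authorship ....1.2
After op 5 (insert('j')): buffer="oolppjwpjj" (len 10), cursors c1@6 c2@10 c3@10, authorship ....11.223
After op 6 (move_right): buffer="oolppjwpjj" (len 10), cursors c1@7 c2@10 c3@10, authorship ....11.223
After op 7 (add_cursor(2)): buffer="oolppjwpjj" (len 10), cursors c4@2 c1@7 c2@10 c3@10, authorship ....11.223
After op 8 (move_left): buffer="oolppjwpjj" (len 10), cursors c4@1 c1@6 c2@9 c3@9, authorship ....11.223

Answer: oolppjwpjj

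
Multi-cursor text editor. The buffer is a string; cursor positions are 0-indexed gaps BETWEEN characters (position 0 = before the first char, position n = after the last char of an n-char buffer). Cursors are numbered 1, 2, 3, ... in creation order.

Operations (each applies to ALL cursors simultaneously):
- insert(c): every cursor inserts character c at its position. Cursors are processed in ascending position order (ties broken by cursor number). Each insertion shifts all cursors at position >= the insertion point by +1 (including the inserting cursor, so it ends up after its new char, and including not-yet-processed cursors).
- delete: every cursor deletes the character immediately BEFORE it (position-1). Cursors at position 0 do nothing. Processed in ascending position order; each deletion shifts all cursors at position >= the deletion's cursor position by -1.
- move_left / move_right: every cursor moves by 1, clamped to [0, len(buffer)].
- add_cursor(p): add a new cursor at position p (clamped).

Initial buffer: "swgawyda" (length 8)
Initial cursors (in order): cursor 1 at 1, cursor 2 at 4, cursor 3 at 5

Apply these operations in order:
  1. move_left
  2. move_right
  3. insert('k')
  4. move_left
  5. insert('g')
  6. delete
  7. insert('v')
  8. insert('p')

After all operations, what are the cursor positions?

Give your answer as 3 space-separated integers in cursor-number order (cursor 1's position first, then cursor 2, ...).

After op 1 (move_left): buffer="swgawyda" (len 8), cursors c1@0 c2@3 c3@4, authorship ........
After op 2 (move_right): buffer="swgawyda" (len 8), cursors c1@1 c2@4 c3@5, authorship ........
After op 3 (insert('k')): buffer="skwgakwkyda" (len 11), cursors c1@2 c2@6 c3@8, authorship .1...2.3...
After op 4 (move_left): buffer="skwgakwkyda" (len 11), cursors c1@1 c2@5 c3@7, authorship .1...2.3...
After op 5 (insert('g')): buffer="sgkwgagkwgkyda" (len 14), cursors c1@2 c2@7 c3@10, authorship .11...22.33...
After op 6 (delete): buffer="skwgakwkyda" (len 11), cursors c1@1 c2@5 c3@7, authorship .1...2.3...
After op 7 (insert('v')): buffer="svkwgavkwvkyda" (len 14), cursors c1@2 c2@7 c3@10, authorship .11...22.33...
After op 8 (insert('p')): buffer="svpkwgavpkwvpkyda" (len 17), cursors c1@3 c2@9 c3@13, authorship .111...222.333...

Answer: 3 9 13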